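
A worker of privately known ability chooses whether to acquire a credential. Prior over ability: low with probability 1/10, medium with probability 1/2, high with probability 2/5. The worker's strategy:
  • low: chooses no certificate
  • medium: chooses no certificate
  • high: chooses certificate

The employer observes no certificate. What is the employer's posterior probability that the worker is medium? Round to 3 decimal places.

0.833

P(no certificate) = (1/10)·1 + (1/2)·1 + (2/5)·0 = 3/5
P(medium | no certificate) = ((1/2)·1) / (3/5) = (1/2) / (3/5) = 5/6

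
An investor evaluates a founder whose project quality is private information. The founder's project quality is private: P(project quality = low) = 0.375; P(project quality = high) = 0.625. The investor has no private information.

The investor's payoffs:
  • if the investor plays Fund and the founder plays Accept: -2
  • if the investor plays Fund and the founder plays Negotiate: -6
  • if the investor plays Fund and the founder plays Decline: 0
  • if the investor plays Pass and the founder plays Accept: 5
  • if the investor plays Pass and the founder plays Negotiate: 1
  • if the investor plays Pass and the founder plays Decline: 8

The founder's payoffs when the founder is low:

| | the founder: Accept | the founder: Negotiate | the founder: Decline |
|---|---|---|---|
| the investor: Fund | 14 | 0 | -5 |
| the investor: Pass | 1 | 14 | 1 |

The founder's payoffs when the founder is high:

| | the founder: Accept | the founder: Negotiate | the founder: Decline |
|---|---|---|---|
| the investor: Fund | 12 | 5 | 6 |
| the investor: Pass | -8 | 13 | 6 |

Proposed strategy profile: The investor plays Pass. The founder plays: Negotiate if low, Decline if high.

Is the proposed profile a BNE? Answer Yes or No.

A profile is a BNE iff every type of every player is best-responding given beliefs about the other side.
The investor plays Pass: E[Pass] = 0.375·(1) + 0.625·(8) = 5.375; E[Fund] = -2.25. Best-responding. ✓
The founder (project quality low), facing Pass: Accept gives 1, Negotiate gives 14, Decline gives 1. Proposed Negotiate is best. ✓
The founder (project quality high), facing Pass: Accept gives -8, Negotiate gives 13, Decline gives 6. Proposed Decline is not best — profitable deviation exists. ✗

No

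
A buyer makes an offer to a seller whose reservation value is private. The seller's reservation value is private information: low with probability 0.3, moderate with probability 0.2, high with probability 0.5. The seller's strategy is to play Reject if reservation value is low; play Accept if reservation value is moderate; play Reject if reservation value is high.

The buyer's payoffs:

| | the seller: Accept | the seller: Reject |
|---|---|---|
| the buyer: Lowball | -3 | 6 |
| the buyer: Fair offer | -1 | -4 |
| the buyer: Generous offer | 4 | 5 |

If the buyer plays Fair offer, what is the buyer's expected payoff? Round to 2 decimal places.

-3.40

E[Fair offer] = 0.3·(-4) + 0.2·(-1) + 0.5·(-4) = (-1.2) + (-0.2) + (-2) = -3.4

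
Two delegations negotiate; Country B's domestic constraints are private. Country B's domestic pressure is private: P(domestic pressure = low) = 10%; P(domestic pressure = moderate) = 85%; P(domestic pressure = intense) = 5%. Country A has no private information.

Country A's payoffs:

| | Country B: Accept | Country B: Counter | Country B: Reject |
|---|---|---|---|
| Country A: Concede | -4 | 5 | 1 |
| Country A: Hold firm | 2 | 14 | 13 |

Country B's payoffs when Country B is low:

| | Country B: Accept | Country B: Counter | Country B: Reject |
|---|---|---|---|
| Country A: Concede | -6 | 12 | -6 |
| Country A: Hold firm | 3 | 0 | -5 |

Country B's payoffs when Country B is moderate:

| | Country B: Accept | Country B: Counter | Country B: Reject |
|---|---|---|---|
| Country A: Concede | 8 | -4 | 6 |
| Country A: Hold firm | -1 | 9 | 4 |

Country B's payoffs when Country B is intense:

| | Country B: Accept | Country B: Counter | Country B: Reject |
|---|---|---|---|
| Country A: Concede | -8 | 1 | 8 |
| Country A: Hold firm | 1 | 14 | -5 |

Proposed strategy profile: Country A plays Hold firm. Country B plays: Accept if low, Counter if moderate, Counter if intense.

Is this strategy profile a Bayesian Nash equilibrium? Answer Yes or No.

A profile is a BNE iff every type of every player is best-responding given beliefs about the other side.
Country A plays Hold firm: E[Hold firm] = 0.1·(2) + 0.85·(14) + 0.05·(14) = 12.8; E[Concede] = 4.1. Best-responding. ✓
Country B (domestic pressure low), facing Hold firm: Accept gives 3, Counter gives 0, Reject gives -5. Proposed Accept is best. ✓
Country B (domestic pressure moderate), facing Hold firm: Accept gives -1, Counter gives 9, Reject gives 4. Proposed Counter is best. ✓
Country B (domestic pressure intense), facing Hold firm: Accept gives 1, Counter gives 14, Reject gives -5. Proposed Counter is best. ✓

Yes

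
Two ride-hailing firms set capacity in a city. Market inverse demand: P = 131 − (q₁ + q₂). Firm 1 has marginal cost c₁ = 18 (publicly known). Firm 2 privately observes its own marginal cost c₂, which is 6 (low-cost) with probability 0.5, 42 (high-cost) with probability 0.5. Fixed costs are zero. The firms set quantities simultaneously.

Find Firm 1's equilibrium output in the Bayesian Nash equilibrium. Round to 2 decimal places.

39.67

Firm 2 with cost c maximizes (131 − (q₁+q₂) − c)·q₂, giving q₂(c) = (131 − c − q₁)/2.
E[c₂] = 0.5·6 + 0.5·42 = 24
Firm 1's FOC against E[q₂] yields q₁ = (131 − 2·18 + E[c₂])/3 = (131 − 36 + 24)/3 = 39.6667.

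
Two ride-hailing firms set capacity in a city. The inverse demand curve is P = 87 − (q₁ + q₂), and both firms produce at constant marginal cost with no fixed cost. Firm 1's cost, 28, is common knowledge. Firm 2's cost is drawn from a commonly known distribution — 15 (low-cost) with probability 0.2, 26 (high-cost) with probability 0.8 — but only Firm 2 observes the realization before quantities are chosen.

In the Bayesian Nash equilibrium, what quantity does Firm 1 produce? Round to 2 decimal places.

Type-c best response for Firm 2: q₂(c) = (87 − c)/2 − q₁/2.
Firm 1 maximizes expected profit; its first-order condition is 87 − 2q₁ − E[q₂] − 28 = 0.
Substituting E[q₂] and solving: E[c₂] = 23.8, so q₁ = (87 − 2·28 + 23.8)/3 = 18.2667.

18.27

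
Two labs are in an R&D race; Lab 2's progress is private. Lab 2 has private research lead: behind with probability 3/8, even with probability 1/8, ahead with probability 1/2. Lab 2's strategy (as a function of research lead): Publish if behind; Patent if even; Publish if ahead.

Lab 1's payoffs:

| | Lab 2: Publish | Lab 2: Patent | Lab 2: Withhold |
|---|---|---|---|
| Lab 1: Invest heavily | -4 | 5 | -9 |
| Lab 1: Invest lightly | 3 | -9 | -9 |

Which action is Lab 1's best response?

E[Invest heavily] = 3/8·(-4) + 1/8·(5) + 1/2·(-4) = -23/8
E[Invest lightly] = 3/8·(3) + 1/8·(-9) + 1/2·(3) = 3/2
Best response: Invest lightly (3/2 is the largest).

Invest lightly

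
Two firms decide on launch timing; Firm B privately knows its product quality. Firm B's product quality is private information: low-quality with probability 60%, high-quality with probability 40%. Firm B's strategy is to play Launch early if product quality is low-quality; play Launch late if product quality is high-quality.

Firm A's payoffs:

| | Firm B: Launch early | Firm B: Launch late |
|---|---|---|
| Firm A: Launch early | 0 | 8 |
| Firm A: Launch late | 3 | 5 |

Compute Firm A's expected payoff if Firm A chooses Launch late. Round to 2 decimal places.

E[Launch late] = 0.6·3 + 0.4·5 = 1.8 + 2 = 3.8

3.80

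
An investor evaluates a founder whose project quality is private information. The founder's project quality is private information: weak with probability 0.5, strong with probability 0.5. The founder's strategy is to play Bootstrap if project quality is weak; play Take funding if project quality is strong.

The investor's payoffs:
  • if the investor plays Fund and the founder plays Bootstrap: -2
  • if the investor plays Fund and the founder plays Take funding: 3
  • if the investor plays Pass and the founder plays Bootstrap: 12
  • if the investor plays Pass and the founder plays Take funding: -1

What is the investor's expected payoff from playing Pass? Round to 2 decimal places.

5.50

Take the expectation over the founder's project quality, weighting each type's action by its prior probability.
E[Pass] = 0.5·12 + 0.5·(-1) = 6 + (-0.5) = 5.5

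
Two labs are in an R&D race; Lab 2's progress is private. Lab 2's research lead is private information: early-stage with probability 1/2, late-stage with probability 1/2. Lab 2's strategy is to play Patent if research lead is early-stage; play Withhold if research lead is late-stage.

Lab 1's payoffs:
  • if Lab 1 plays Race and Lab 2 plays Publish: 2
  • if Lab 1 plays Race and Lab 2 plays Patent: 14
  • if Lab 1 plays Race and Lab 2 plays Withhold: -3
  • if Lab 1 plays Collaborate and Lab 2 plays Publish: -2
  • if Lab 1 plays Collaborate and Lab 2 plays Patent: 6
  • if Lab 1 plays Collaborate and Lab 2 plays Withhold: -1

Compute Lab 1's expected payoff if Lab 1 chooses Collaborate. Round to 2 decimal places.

2.50

Take the expectation over Lab 2's research lead, weighting each type's action by its prior probability.
E[Collaborate] = 1/2·6 + 1/2·(-1) = 3 + (-1/2) = 5/2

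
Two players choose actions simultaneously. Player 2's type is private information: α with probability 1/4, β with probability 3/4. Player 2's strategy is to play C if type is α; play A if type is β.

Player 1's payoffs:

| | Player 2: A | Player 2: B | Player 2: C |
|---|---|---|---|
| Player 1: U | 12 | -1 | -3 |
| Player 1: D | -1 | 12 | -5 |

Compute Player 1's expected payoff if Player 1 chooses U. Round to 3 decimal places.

8.250

E[U] = 1/4·(-3) + 3/4·12 = (-3/4) + 9 = 33/4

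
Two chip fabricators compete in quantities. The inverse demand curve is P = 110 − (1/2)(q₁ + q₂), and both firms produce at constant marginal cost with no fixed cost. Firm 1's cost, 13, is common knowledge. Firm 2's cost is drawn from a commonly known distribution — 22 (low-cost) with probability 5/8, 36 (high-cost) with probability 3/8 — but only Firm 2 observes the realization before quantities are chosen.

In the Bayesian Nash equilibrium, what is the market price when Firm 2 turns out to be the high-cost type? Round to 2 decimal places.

Type-c best response for Firm 2: q₂(c) = (110 − c) − q₁/2.
Firm 1 maximizes expected profit; its first-order condition is 110 − q₁ − (1/2)E[q₂] − 13 = 0.
Substituting E[q₂] and solving: E[c₂] = 27.25, so q₁ = (110 − 2·13 + 27.25)/(3/2) = 74.1667.
q₂(high-cost) = 36.9167, so P = 110 − (1/2)·(74.1667 + 36.9167) = 54.4583.

54.46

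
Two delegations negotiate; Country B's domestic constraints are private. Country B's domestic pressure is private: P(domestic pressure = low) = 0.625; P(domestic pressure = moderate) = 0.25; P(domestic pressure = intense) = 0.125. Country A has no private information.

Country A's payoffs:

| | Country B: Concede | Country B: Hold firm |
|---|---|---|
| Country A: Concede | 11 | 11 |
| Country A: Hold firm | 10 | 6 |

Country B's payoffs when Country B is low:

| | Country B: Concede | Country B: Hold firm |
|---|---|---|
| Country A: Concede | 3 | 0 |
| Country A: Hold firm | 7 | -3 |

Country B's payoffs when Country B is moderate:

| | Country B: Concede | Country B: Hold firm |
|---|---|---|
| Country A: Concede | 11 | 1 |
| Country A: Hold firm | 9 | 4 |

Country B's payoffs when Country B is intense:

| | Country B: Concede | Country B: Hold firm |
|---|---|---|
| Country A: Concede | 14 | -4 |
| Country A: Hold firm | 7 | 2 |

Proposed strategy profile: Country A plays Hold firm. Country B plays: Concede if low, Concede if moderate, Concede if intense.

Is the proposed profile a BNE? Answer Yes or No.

No

Country A plays Hold firm: E[Hold firm] = 0.625·(10) + 0.25·(10) + 0.125·(10) = 10; E[Concede] = 11. Not best-responding. ✗
Country B (domestic pressure low), facing Hold firm: Concede gives 7, Hold firm gives -3. Proposed Concede is best. ✓
Country B (domestic pressure moderate), facing Hold firm: Concede gives 9, Hold firm gives 4. Proposed Concede is best. ✓
Country B (domestic pressure intense), facing Hold firm: Concede gives 7, Hold firm gives 2. Proposed Concede is best. ✓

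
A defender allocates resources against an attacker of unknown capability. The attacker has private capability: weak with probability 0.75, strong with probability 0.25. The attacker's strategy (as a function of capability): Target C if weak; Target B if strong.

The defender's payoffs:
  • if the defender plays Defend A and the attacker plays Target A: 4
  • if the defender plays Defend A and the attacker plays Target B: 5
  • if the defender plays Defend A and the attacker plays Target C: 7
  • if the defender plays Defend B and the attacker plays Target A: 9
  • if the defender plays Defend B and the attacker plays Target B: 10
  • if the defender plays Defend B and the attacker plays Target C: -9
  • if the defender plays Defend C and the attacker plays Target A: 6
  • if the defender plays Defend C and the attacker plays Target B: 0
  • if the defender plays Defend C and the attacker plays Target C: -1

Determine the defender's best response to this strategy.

E[Defend A] = 0.75·(7) + 0.25·(5) = 6.5
E[Defend B] = 0.75·(-9) + 0.25·(10) = -4.25
E[Defend C] = 0.75·(-1) + 0.25·(0) = -0.75
Best response: Defend A (6.5 is the largest).

Defend A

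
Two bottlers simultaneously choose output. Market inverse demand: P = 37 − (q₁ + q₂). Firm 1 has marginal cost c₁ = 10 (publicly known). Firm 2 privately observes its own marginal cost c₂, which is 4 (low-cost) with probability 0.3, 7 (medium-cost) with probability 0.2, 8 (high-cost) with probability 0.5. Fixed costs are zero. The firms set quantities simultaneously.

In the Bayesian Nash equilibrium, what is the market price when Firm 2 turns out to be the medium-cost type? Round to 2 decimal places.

18.07

Type-c best response for Firm 2: q₂(c) = (37 − c)/2 − q₁/2.
Firm 1 maximizes expected profit; its first-order condition is 37 − 2q₁ − E[q₂] − 10 = 0.
Substituting E[q₂] and solving: E[c₂] = 6.6, so q₁ = (37 − 2·10 + 6.6)/3 = 7.86667.
q₂(medium-cost) = 11.0667, so P = 37 − (7.86667 + 11.0667) = 18.0667.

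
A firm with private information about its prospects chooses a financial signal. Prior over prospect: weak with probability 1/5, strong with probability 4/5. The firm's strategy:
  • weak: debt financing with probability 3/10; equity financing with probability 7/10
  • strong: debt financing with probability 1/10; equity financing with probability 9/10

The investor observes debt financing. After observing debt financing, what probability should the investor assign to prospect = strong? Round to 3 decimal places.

0.571

Apply Bayes' rule using the sender's strategy as the likelihood.
P(debt financing) = (1/5)·(3/10) + (4/5)·(1/10) = 7/50
P(strong | debt financing) = ((4/5)·(1/10)) / (7/50) = (2/25) / (7/50) = 4/7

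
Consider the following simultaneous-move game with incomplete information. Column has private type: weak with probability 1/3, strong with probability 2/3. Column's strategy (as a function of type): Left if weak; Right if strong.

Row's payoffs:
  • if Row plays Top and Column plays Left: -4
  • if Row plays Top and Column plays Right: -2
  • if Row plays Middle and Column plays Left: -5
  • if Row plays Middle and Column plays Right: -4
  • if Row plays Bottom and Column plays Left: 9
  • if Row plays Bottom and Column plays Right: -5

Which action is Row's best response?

E[Top] = 1/3·(-4) + 2/3·(-2) = -8/3
E[Middle] = 1/3·(-5) + 2/3·(-4) = -13/3
E[Bottom] = 1/3·(9) + 2/3·(-5) = -1/3
Best response: Bottom (-1/3 is the largest).

Bottom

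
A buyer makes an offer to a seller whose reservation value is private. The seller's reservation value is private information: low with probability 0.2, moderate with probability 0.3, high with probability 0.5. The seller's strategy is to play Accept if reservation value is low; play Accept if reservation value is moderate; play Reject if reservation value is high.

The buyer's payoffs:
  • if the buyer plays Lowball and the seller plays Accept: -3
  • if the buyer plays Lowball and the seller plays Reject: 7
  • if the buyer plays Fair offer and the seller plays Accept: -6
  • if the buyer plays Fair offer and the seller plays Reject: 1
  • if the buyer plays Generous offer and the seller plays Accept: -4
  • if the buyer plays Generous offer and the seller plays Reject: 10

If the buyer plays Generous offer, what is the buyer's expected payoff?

Take the expectation over the seller's reservation value, weighting each type's action by its prior probability.
E[Generous offer] = 0.2·(-4) + 0.3·(-4) + 0.5·10 = (-0.8) + (-1.2) + 5 = 3

3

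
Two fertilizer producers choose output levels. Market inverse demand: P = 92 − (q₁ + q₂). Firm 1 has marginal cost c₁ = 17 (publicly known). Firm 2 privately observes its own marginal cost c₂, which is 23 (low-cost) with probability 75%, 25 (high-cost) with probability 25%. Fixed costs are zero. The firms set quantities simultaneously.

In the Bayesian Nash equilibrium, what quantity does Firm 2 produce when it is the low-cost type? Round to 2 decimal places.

20.92

Each type of Firm 2 best-responds to q₁; Firm 1 best-responds to the expected q₂ over Firm 2's types.
Firm 2 with cost c maximizes (92 − (q₁+q₂) − c)·q₂, giving q₂(c) = (92 − c − q₁)/2.
E[c₂] = 0.75·23 + 0.25·25 = 23.5
Firm 1's FOC against E[q₂] yields q₁ = (92 − 2·17 + E[c₂])/3 = (92 − 34 + 23.5)/3 = 27.1667.
q₂(low-cost) = (92 − 23 − 27.1667)/2 = 20.9167.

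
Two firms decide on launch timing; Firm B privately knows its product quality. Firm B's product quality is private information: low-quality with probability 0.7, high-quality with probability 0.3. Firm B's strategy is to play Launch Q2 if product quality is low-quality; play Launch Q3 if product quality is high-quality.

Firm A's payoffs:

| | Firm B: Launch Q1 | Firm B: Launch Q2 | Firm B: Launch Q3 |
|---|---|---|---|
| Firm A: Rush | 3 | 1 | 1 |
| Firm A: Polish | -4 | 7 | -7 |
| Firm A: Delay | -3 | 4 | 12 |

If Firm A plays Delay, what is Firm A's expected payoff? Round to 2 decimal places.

6.40

E[Delay] = 0.7·4 + 0.3·12 = 2.8 + 3.6 = 6.4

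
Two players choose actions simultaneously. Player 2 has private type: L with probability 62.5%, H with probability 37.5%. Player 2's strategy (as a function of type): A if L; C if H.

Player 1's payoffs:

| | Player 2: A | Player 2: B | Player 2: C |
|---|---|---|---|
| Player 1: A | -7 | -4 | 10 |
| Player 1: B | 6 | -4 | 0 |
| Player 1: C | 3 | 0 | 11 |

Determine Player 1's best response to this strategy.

C

E[A] = 0.625·(-7) + 0.375·(10) = -0.625
E[B] = 0.625·(6) + 0.375·(0) = 3.75
E[C] = 0.625·(3) + 0.375·(11) = 6
Best response: C (6 is the largest).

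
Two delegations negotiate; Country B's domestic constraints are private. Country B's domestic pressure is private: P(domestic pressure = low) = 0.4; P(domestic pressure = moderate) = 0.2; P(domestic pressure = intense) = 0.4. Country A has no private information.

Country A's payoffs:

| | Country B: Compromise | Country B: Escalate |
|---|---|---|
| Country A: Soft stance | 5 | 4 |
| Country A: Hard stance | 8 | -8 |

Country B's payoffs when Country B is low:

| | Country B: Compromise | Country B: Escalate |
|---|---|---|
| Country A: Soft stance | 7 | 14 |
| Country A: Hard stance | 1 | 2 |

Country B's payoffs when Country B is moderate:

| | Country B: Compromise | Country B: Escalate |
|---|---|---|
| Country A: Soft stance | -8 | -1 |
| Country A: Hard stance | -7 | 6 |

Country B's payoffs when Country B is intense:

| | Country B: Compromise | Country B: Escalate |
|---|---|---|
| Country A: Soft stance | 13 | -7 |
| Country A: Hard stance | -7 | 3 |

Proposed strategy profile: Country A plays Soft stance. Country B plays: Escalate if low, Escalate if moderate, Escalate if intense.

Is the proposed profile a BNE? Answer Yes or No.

No

Country A plays Soft stance: E[Soft stance] = 0.4·(4) + 0.2·(4) + 0.4·(4) = 4; E[Hard stance] = -8. Best-responding. ✓
Country B (domestic pressure low), facing Soft stance: Compromise gives 7, Escalate gives 14. Proposed Escalate is best. ✓
Country B (domestic pressure moderate), facing Soft stance: Compromise gives -8, Escalate gives -1. Proposed Escalate is best. ✓
Country B (domestic pressure intense), facing Soft stance: Compromise gives 13, Escalate gives -7. Proposed Escalate is not best — profitable deviation exists. ✗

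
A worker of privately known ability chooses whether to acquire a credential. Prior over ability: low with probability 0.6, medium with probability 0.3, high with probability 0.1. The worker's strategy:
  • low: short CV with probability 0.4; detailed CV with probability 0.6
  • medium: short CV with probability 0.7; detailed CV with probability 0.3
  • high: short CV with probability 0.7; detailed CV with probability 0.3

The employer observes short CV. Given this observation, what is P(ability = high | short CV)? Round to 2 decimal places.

0.13

P(short CV) = 0.6·0.4 + 0.3·0.7 + 0.1·0.7 = 0.52
P(high | short CV) = (0.1·0.7) / 0.52 = 0.07 / 0.52 = 0.134615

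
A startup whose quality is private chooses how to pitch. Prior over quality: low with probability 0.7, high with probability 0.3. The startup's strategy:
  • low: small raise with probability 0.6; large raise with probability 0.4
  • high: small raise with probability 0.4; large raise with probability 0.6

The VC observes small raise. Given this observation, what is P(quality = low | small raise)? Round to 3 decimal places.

0.778

P(small raise) = 0.7·0.6 + 0.3·0.4 = 0.54
P(low | small raise) = (0.7·0.6) / 0.54 = 0.42 / 0.54 = 0.777778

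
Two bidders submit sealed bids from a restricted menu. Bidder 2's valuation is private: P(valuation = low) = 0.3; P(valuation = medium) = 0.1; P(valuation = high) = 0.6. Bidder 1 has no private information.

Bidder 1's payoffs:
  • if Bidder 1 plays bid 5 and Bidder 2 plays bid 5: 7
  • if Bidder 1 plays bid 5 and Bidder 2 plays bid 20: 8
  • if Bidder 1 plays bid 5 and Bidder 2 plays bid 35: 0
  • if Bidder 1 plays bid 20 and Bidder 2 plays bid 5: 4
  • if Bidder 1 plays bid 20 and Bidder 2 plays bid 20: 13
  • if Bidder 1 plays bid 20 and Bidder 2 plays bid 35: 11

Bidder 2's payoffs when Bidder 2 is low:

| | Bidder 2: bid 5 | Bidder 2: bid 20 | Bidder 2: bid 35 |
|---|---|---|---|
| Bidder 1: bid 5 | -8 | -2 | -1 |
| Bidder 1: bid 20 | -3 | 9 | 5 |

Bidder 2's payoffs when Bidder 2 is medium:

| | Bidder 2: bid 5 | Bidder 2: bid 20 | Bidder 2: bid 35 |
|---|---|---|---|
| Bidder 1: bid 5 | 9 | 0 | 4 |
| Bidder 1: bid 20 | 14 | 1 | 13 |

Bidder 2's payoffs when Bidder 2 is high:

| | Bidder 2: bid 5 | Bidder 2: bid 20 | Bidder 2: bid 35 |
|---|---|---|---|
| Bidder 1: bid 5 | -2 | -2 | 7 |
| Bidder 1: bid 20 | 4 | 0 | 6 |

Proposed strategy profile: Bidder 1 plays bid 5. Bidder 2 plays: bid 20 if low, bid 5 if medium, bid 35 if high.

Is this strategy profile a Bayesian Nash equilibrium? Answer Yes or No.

No

A profile is a BNE iff every type of every player is best-responding given beliefs about the other side.
Bidder 1 plays bid 5: E[bid 5] = 0.3·(8) + 0.1·(7) + 0.6·(0) = 3.1; E[bid 20] = 10.9. Not best-responding. ✗
Bidder 2 (valuation low), facing bid 5: bid 5 gives -8, bid 20 gives -2, bid 35 gives -1. Proposed bid 20 is not best — profitable deviation exists. ✗
Bidder 2 (valuation medium), facing bid 5: bid 5 gives 9, bid 20 gives 0, bid 35 gives 4. Proposed bid 5 is best. ✓
Bidder 2 (valuation high), facing bid 5: bid 5 gives -2, bid 20 gives -2, bid 35 gives 7. Proposed bid 35 is best. ✓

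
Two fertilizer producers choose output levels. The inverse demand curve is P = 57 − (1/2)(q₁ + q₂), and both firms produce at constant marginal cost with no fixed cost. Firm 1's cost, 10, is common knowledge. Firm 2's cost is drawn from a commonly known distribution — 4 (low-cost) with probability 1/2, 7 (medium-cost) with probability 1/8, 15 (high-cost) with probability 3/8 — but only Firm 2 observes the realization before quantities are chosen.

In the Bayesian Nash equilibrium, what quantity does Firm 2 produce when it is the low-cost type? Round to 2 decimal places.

Type-c best response for Firm 2: q₂(c) = (57 − c) − q₁/2.
Firm 1 maximizes expected profit; its first-order condition is 57 − q₁ − (1/2)E[q₂] − 10 = 0.
Substituting E[q₂] and solving: E[c₂] = 8.5, so q₁ = (57 − 2·10 + 8.5)/(3/2) = 30.3333.
q₂(low-cost) = (57 − 4 − (1/2)·30.3333) = 37.8333.

37.83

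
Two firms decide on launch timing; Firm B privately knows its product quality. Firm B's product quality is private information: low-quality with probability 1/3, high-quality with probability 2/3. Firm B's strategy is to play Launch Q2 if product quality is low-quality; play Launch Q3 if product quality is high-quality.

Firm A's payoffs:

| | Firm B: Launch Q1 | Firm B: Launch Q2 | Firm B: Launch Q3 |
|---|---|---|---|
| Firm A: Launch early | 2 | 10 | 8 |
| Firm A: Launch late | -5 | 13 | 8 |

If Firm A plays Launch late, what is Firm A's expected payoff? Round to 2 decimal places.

9.67

E[Launch late] = 1/3·13 + 2/3·8 = 13/3 + 16/3 = 29/3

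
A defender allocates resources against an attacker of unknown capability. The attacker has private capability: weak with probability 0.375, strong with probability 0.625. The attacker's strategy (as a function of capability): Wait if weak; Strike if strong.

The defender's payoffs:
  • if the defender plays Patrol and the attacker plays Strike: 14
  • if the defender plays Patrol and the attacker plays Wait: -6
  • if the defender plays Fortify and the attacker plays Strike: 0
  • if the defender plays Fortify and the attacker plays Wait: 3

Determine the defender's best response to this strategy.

Patrol

E[Patrol] = 0.375·(-6) + 0.625·(14) = 6.5
E[Fortify] = 0.375·(3) + 0.625·(0) = 1.125
Best response: Patrol (6.5 is the largest).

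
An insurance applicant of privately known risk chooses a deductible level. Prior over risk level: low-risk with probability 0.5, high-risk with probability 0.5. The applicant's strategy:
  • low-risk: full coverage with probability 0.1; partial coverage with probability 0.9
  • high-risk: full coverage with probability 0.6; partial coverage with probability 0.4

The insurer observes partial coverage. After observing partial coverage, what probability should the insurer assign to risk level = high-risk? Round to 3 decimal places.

0.308

P(partial coverage) = 0.5·0.9 + 0.5·0.4 = 0.65
P(high-risk | partial coverage) = (0.5·0.4) / 0.65 = 0.2 / 0.65 = 0.307692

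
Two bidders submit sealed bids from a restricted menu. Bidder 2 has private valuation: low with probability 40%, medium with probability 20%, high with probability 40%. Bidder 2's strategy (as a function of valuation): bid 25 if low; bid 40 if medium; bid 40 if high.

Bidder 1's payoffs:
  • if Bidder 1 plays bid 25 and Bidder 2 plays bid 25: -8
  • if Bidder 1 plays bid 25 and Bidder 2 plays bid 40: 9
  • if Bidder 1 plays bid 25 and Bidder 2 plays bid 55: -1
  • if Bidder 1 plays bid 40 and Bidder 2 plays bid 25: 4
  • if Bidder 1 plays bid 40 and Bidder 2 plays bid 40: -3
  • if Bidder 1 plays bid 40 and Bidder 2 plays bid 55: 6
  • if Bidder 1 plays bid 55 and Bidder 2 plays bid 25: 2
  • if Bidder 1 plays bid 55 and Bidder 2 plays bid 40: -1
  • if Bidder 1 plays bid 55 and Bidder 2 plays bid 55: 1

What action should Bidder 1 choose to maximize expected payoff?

bid 25

Compute Bidder 1's expected payoff for each action, taking the expectation over Bidder 2's type.
E[bid 25] = 0.4·(-8) + 0.2·(9) + 0.4·(9) = 2.2
E[bid 40] = 0.4·(4) + 0.2·(-3) + 0.4·(-3) = -0.2
E[bid 55] = 0.4·(2) + 0.2·(-1) + 0.4·(-1) = 0.2
Best response: bid 25 (2.2 is the largest).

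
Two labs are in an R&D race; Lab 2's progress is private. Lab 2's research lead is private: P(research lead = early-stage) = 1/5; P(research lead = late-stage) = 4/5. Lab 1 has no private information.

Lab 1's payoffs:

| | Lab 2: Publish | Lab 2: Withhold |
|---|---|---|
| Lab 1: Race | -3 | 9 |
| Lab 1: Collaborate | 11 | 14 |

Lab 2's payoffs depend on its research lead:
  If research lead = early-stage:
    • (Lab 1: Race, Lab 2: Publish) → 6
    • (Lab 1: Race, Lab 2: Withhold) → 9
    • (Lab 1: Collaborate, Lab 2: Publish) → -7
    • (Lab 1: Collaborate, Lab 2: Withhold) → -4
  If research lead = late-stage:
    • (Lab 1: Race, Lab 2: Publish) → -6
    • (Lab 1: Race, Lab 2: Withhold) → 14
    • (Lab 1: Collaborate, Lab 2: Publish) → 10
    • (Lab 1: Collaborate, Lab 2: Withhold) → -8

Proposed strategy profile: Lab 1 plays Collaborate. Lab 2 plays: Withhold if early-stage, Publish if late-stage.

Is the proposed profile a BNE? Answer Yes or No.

A profile is a BNE iff every type of every player is best-responding given beliefs about the other side.
Lab 1 plays Collaborate: E[Collaborate] = 1/5·(14) + 4/5·(11) = 58/5; E[Race] = -3/5. Best-responding. ✓
Lab 2 (research lead early-stage), facing Collaborate: Publish gives -7, Withhold gives -4. Proposed Withhold is best. ✓
Lab 2 (research lead late-stage), facing Collaborate: Publish gives 10, Withhold gives -8. Proposed Publish is best. ✓

Yes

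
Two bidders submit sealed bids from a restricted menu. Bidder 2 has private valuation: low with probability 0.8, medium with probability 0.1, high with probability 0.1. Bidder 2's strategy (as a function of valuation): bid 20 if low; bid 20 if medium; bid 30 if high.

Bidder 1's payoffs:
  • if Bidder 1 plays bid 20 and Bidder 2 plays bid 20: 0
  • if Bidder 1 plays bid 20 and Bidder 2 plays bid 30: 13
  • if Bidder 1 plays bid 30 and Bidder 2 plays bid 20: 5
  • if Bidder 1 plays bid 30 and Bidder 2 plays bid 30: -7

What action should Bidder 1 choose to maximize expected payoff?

bid 30

Compute Bidder 1's expected payoff for each action, taking the expectation over Bidder 2's type.
E[bid 20] = 0.8·(0) + 0.1·(0) + 0.1·(13) = 1.3
E[bid 30] = 0.8·(5) + 0.1·(5) + 0.1·(-7) = 3.8
Best response: bid 30 (3.8 is the largest).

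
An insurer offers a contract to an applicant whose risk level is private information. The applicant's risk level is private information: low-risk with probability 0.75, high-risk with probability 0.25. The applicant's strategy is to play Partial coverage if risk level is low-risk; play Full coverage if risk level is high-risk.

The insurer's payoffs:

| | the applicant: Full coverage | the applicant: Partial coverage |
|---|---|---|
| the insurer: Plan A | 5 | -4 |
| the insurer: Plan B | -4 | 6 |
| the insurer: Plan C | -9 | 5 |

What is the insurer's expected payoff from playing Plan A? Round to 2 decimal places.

-1.75

E[Plan A] = 0.75·(-4) + 0.25·5 = (-3) + 1.25 = -1.75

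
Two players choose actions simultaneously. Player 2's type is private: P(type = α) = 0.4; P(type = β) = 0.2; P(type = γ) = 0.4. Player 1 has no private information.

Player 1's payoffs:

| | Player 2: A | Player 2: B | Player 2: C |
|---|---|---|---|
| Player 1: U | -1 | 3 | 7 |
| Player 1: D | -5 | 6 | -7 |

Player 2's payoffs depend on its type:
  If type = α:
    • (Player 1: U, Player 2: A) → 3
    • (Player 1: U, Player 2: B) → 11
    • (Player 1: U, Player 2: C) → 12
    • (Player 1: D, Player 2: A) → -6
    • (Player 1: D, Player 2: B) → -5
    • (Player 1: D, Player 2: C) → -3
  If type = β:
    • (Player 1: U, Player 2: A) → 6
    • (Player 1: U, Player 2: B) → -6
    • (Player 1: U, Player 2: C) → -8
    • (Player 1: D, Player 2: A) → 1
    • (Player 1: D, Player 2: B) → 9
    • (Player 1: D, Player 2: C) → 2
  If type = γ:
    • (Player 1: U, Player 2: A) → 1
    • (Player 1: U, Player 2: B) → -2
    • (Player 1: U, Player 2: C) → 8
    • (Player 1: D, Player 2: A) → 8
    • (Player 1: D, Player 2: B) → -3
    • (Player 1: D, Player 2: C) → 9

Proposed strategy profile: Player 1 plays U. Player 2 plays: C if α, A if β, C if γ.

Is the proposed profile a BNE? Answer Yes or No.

Yes

Player 1 plays U: E[U] = 0.4·(7) + 0.2·(-1) + 0.4·(7) = 5.4; E[D] = -6.6. Best-responding. ✓
Player 2 (type α), facing U: A gives 3, B gives 11, C gives 12. Proposed C is best. ✓
Player 2 (type β), facing U: A gives 6, B gives -6, C gives -8. Proposed A is best. ✓
Player 2 (type γ), facing U: A gives 1, B gives -2, C gives 8. Proposed C is best. ✓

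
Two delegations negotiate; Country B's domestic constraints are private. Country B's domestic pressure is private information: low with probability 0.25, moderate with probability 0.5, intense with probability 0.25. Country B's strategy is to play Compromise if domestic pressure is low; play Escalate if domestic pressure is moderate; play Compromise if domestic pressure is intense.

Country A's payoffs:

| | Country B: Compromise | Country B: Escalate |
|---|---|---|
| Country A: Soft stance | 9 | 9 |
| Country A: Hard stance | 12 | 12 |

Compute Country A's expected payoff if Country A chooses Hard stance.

12

E[Hard stance] = 0.25·12 + 0.5·12 + 0.25·12 = 3 + 6 + 3 = 12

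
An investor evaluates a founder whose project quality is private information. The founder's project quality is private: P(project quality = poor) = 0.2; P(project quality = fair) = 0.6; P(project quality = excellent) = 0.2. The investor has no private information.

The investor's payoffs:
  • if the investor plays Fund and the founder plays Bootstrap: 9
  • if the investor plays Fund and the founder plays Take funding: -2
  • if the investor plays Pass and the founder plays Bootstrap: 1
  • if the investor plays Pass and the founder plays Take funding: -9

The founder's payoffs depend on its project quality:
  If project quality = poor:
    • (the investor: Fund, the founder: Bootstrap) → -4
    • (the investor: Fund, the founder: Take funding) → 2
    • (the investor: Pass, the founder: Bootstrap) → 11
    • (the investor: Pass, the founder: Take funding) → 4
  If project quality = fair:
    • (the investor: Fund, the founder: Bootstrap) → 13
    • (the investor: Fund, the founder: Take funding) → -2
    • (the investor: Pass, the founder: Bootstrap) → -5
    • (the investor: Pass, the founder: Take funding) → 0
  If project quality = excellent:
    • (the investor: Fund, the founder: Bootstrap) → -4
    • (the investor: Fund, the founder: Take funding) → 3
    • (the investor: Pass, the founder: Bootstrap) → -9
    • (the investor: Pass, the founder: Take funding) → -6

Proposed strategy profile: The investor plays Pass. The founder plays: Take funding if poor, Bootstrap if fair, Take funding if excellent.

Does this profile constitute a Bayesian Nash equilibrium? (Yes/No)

No

A profile is a BNE iff every type of every player is best-responding given beliefs about the other side.
The investor plays Pass: E[Pass] = 0.2·(-9) + 0.6·(1) + 0.2·(-9) = -3; E[Fund] = 4.6. Not best-responding. ✗
The founder (project quality poor), facing Pass: Bootstrap gives 11, Take funding gives 4. Proposed Take funding is not best — profitable deviation exists. ✗
The founder (project quality fair), facing Pass: Bootstrap gives -5, Take funding gives 0. Proposed Bootstrap is not best — profitable deviation exists. ✗
The founder (project quality excellent), facing Pass: Bootstrap gives -9, Take funding gives -6. Proposed Take funding is best. ✓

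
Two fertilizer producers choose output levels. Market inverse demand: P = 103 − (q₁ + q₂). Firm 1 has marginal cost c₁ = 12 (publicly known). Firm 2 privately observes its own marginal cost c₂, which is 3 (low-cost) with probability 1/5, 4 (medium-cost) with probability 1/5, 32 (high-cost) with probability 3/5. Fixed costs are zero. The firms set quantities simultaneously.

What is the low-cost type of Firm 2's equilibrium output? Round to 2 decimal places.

33.40

Firm 2 with cost c maximizes (103 − (q₁+q₂) − c)·q₂, giving q₂(c) = (103 − c − q₁)/2.
E[c₂] = 1/5·3 + 1/5·4 + 3/5·32 = 20.6
Firm 1's FOC against E[q₂] yields q₁ = (103 − 2·12 + E[c₂])/3 = (103 − 24 + 20.6)/3 = 33.2.
q₂(low-cost) = (103 − 3 − 33.2)/2 = 33.4.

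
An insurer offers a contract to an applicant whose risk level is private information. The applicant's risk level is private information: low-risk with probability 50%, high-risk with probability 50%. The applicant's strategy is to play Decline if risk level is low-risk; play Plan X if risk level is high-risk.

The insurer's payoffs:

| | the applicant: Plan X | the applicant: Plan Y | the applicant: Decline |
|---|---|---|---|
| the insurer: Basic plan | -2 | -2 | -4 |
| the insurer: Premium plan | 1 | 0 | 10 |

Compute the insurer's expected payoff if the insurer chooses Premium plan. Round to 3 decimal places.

Take the expectation over the applicant's risk level, weighting each type's action by its prior probability.
E[Premium plan] = 0.5·10 + 0.5·1 = 5 + 0.5 = 5.5

5.500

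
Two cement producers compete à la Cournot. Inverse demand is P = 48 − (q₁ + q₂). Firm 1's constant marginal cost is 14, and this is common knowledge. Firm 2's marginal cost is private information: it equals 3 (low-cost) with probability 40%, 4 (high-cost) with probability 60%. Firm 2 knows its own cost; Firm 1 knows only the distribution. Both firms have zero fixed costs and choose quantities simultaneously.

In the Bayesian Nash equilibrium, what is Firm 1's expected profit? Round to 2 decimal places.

Type-c best response for Firm 2: q₂(c) = (48 − c)/2 − q₁/2.
Firm 1 maximizes expected profit; its first-order condition is 48 − 2q₁ − E[q₂] − 14 = 0.
Substituting E[q₂] and solving: E[c₂] = 3.6, so q₁ = (48 − 2·14 + 3.6)/3 = 7.86667.
E[P] = 48 − (q₁ + E[q₂]) = 21.8667; Firm 1's expected profit = (E[P] − 14)·q₁ = (21.8667 − 14)·7.86667 = 61.8844.

61.88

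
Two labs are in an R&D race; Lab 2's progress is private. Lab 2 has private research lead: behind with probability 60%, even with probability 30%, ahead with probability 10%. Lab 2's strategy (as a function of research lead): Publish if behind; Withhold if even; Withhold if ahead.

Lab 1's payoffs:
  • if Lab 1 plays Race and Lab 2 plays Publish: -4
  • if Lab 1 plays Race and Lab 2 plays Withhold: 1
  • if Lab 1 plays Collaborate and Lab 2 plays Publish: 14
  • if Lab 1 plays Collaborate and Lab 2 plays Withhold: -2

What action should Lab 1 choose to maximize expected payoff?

E[Race] = 0.6·(-4) + 0.3·(1) + 0.1·(1) = -2
E[Collaborate] = 0.6·(14) + 0.3·(-2) + 0.1·(-2) = 7.6
Best response: Collaborate (7.6 is the largest).

Collaborate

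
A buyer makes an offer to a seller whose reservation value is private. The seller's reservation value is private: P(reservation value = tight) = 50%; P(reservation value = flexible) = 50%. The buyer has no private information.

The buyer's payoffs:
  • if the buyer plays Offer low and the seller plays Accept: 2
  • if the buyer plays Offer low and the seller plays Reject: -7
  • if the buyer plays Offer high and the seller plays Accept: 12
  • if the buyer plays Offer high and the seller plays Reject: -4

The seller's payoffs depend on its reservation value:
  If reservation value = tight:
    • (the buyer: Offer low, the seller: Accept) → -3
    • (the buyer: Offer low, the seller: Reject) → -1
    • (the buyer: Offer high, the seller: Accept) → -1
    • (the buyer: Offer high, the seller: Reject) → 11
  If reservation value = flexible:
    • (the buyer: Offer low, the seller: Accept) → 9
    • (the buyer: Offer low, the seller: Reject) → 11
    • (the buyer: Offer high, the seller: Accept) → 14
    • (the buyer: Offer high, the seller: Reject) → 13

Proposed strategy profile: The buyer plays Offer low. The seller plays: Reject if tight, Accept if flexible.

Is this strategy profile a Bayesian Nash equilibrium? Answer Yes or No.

No

A profile is a BNE iff every type of every player is best-responding given beliefs about the other side.
The buyer plays Offer low: E[Offer low] = 0.5·(-7) + 0.5·(2) = -2.5; E[Offer high] = 4. Not best-responding. ✗
The seller (reservation value tight), facing Offer low: Accept gives -3, Reject gives -1. Proposed Reject is best. ✓
The seller (reservation value flexible), facing Offer low: Accept gives 9, Reject gives 11. Proposed Accept is not best — profitable deviation exists. ✗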